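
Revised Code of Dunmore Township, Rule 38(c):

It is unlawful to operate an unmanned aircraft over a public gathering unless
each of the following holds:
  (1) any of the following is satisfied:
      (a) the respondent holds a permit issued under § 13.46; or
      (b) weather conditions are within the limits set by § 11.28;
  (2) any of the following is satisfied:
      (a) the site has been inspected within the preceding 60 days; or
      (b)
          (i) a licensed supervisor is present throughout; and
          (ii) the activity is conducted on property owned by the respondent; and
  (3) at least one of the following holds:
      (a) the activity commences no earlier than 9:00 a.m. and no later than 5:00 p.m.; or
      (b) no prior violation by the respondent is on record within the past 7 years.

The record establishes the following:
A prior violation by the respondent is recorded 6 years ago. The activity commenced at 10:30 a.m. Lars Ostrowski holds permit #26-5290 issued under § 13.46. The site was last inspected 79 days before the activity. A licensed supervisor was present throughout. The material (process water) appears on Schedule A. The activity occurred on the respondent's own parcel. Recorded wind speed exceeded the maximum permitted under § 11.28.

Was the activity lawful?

Yes — lawful.

(a) holds permit — met.
(b) weather ok — not met.
(1) = T OR F = true.
(a) site inspected — not met.
(i) supervisor present — holds.
(ii) own property — satisfied.
(b) = T AND T = true.
(2): F OR T → true.
(a) start within hours — met.
(b) no prior violation — not met.
(3): T OR F → true.
Overall = T AND T AND T = true.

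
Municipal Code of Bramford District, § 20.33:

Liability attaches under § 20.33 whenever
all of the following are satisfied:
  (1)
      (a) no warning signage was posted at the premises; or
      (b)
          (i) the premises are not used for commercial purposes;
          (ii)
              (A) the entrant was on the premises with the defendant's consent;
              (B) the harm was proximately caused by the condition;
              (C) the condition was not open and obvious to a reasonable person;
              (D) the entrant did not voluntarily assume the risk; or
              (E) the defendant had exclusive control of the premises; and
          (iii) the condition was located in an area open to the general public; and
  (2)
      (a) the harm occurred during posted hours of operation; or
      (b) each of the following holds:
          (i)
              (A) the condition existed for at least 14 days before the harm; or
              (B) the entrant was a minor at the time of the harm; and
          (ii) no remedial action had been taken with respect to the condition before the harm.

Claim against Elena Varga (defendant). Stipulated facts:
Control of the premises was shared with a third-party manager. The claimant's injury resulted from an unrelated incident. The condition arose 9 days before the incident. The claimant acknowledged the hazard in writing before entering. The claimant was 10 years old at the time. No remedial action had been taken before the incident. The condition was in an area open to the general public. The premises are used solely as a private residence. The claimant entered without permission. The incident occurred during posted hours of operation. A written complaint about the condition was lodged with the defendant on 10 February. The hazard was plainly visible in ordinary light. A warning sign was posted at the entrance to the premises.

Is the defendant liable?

No — not liable.

(a) no signage posted — not satisfied.
(i) not (commercial use) — met.
(A) consent to enter — fails.
(B) proximate cause — not satisfied.
(C) not open/obvious — not satisfied.
(D) no assumed risk — not satisfied.
(E) exclusive control — fails.
So (ii) is not satisfied (F OR F OR F OR F OR F).
(iii) public area — holds.
So (b) is not satisfied (T AND F AND T).
(1): F OR F → false.
(a) during posted hours — met.
(A) condition ≥14 days old — not satisfied.
(B) entrant a minor — holds.
So (i) is satisfied (F OR T).
(ii) no remedial action — holds.
(b): T AND T → true.
(2) = T OR T = true.
Overall: F AND T → false.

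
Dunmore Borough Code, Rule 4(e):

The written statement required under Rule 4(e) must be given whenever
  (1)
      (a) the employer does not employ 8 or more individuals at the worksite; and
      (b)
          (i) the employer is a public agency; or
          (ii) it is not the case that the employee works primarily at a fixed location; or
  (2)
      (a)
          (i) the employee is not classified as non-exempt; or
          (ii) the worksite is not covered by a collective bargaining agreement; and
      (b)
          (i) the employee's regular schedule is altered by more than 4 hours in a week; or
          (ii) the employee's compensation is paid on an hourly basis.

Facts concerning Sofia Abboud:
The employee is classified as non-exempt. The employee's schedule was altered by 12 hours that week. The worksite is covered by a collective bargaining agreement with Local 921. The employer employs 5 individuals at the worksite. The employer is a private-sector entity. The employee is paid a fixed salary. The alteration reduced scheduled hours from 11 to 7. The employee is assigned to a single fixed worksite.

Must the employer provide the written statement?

No — not required.

(a) not (≥ 8 at site) — satisfied.
(i) public agency — fails.
(ii) not (fixed location) — not satisfied.
(b) = F OR F = false.
(1): T AND F → false.
(i) not (non-exempt) — not met.
(ii) no CBA — not met.
(a): F OR F → false.
(i) schedule shift > 4h — met.
(ii) hourly-paid — fails.
(b): T OR F → true.
So (2) is not satisfied (F AND T).
So Overall is not satisfied (F OR F).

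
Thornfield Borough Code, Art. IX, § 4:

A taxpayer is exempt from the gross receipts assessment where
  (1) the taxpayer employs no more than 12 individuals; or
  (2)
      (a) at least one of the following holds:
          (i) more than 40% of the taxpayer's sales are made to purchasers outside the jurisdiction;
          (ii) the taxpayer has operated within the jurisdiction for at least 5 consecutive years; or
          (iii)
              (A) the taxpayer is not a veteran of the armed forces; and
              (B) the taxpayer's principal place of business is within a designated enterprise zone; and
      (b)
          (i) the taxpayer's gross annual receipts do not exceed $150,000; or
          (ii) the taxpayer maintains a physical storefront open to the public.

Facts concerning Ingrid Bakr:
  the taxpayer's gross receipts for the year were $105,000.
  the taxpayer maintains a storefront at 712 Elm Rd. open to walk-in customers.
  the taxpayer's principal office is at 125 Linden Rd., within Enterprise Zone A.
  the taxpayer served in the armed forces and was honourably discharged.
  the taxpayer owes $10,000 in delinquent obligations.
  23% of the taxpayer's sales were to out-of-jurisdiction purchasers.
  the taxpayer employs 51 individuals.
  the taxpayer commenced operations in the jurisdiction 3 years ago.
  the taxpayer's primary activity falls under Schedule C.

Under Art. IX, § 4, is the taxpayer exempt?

(1) ≤ 12 employees — not satisfied.
(i) >40% out-of-jur. sales — not satisfied.
(ii) ≥ 5 yrs in jurisdiction — not satisfied.
(A) not (veteran) — not met.
(B) in enterprise zone — holds.
(iii) = F AND T = false.
(a): F OR F OR F → false.
(i) receipts ≤ $150,000 — met.
(ii) has storefront — met.
(b): T OR T → true.
So (2) is not satisfied (F AND T).
Overall: F OR F → false.

No — not exempt.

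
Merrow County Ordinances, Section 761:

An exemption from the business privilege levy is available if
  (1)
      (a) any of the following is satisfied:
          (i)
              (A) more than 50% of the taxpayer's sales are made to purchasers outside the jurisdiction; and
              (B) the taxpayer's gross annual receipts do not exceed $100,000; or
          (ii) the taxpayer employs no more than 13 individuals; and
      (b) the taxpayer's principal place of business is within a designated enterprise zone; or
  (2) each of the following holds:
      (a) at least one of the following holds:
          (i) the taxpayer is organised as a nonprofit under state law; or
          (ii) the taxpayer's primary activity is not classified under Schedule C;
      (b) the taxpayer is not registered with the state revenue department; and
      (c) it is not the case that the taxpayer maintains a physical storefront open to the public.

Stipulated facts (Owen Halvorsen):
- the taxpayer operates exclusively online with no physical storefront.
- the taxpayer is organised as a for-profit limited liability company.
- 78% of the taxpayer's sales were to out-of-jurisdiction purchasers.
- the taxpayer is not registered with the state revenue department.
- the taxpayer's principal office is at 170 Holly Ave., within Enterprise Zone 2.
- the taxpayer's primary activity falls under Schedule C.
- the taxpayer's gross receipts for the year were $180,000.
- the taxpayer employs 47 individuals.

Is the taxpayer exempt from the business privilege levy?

No — not exempt.

(A) >50% out-of-jur. sales — satisfied.
(B) receipts ≤ $100,000 — fails.
(i): T AND F → false.
(ii) ≤ 13 employees — not met.
(a) = F OR F = false.
(b) in enterprise zone — holds.
(1) = F AND T = false.
(i) nonprofit — not met.
(ii) not (Schedule C activity) — fails.
So (a) is not satisfied (F OR F).
(b) not (state-registered) — met.
(c) not (has storefront) — satisfied.
(2): F AND T AND T → false.
Overall: F OR F → false.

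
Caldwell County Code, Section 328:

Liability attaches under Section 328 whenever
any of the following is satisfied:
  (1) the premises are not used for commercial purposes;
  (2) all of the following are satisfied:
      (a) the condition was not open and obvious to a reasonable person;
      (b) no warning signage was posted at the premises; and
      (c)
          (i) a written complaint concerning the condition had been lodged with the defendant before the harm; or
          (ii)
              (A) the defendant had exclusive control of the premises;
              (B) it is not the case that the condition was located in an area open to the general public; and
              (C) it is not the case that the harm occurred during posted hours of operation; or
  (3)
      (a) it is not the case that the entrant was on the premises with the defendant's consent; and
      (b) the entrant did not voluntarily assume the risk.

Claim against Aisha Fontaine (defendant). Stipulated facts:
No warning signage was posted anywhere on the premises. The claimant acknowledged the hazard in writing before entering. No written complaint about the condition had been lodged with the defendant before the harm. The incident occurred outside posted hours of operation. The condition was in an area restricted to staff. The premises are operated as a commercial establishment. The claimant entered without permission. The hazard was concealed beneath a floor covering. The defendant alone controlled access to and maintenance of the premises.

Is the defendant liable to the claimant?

(1) not (commercial use) — not satisfied.
(a) not open/obvious — satisfied.
(b) no signage posted — met.
(i) complaint lodged — not met.
(A) exclusive control — met.
(B) not (public area) — holds.
(C) not (during posted hours) — satisfied.
(ii) = T AND T AND T = true.
(c) = F OR T = true.
(2): T AND T AND T → true.
(a) not (consent to enter) — satisfied.
(b) no assumed risk — not met.
So (3) is not satisfied (T AND F).
So Overall is satisfied (F OR T OR F).

Yes — liable.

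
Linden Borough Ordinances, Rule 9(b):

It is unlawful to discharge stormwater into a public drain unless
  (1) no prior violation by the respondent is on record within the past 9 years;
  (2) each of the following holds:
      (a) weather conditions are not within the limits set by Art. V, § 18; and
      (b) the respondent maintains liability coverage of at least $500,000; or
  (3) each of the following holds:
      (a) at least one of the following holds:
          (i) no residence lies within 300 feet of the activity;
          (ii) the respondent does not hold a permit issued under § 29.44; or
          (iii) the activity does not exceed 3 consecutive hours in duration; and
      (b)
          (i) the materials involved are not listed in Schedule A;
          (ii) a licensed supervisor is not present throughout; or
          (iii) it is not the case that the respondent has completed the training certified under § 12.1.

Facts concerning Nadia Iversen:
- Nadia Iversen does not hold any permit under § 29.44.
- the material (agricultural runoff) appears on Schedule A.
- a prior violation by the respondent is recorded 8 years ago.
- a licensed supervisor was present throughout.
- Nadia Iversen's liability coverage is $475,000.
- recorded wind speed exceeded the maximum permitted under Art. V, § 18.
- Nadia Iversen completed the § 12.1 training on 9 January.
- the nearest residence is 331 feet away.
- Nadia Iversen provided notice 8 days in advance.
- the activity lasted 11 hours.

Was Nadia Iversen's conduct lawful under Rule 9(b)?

(1) no prior violation — fails.
(a) not (weather ok) — holds.
(b) coverage ≥ $500,000 — not met.
So (2) is not satisfied (T AND F).
(i) no residence in 300 ft — satisfied.
(ii) not (holds permit) — met.
(iii) ≤ 3 hrs duration — not met.
So (a) is satisfied (T OR T OR F).
(i) not (Schedule A material) — not satisfied.
(ii) not (supervisor present) — fails.
(iii) not (training certified) — fails.
(b): F OR F OR F → false.
(3) = T AND F = false.
So Overall is not satisfied (F OR F OR F).

No — unlawful.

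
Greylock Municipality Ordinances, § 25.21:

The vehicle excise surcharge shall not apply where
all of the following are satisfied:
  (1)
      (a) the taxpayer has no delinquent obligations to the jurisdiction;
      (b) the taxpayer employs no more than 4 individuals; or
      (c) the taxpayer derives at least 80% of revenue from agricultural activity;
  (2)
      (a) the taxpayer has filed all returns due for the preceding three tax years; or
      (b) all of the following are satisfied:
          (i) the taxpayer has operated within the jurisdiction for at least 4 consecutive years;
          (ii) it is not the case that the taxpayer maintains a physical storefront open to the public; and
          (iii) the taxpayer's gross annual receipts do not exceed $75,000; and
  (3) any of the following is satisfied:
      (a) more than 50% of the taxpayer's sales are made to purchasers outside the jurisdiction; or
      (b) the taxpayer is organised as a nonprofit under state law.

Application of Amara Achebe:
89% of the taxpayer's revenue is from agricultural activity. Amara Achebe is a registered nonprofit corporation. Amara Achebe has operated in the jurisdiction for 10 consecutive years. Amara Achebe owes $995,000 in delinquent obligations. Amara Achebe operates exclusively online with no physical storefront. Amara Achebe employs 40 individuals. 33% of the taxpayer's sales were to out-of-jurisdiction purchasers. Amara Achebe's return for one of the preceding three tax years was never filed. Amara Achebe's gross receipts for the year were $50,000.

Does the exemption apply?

Yes — exempt.

(a) no delinquency — fails.
(b) ≤ 4 employees — not satisfied.
(c) ≥80% agricultural — holds.
So (1) is satisfied (F OR F OR T).
(a) returns current — not met.
(i) ≥ 4 yrs in jurisdiction — satisfied.
(ii) not (has storefront) — met.
(iii) receipts ≤ $75,000 — satisfied.
(b) = T AND T AND T = true.
(2): F OR T → true.
(a) >50% out-of-jur. sales — not met.
(b) nonprofit — met.
(3): F OR T → true.
Overall = T AND T AND T = true.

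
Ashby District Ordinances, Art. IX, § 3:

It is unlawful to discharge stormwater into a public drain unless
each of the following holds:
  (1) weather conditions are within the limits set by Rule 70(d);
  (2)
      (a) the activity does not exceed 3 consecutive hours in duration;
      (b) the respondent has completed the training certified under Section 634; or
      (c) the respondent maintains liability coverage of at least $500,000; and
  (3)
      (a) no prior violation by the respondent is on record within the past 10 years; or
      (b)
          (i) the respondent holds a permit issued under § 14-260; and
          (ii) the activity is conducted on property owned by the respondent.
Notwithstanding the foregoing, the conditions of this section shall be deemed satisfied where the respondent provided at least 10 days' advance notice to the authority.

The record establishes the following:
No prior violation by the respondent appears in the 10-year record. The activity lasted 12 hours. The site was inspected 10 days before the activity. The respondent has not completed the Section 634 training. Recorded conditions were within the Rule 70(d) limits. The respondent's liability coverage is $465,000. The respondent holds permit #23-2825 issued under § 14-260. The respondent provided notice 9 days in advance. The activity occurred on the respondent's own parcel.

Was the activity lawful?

(1) weather ok — holds.
(a) ≤ 3 hrs duration — not satisfied.
(b) training certified — not met.
(c) coverage ≥ $500,000 — not satisfied.
So (2) is not satisfied (F OR F OR F).
(a) no prior violation — holds.
(i) holds permit — met.
(ii) own property — met.
(b): T AND T → true.
(3): T OR T → true.
Overall: T AND F AND T → false.
Exception (≥10 days' notice) — not satisfied.
Result: main false OR exception false → false.

No — unlawful.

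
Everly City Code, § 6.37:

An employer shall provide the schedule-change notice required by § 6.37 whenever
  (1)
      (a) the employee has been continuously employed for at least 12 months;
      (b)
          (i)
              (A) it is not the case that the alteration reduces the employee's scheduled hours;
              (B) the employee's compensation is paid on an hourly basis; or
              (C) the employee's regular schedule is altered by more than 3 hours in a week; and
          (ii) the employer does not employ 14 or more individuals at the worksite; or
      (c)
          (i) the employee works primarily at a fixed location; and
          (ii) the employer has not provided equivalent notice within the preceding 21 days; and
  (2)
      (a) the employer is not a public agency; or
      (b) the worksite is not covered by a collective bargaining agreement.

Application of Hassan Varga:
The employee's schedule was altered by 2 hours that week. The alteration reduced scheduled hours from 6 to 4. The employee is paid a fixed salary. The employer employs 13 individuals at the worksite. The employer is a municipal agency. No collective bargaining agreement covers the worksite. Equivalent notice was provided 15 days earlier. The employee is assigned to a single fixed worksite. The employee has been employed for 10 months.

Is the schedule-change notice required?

No — not required.

(a) tenure ≥ 12 mo. — not met.
(A) not (hours reduced) — not met.
(B) hourly-paid — not met.
(C) schedule shift > 3h — not met.
(i): F OR F OR F → false.
(ii) not (≥ 14 at site) — satisfied.
So (b) is not satisfied (F AND T).
(i) fixed location — satisfied.
(ii) no recent notice — not met.
(c): T AND F → false.
(1): F OR F OR F → false.
(a) not (public agency) — not satisfied.
(b) no CBA — satisfied.
(2) = F OR T = true.
So Overall is not satisfied (F AND T).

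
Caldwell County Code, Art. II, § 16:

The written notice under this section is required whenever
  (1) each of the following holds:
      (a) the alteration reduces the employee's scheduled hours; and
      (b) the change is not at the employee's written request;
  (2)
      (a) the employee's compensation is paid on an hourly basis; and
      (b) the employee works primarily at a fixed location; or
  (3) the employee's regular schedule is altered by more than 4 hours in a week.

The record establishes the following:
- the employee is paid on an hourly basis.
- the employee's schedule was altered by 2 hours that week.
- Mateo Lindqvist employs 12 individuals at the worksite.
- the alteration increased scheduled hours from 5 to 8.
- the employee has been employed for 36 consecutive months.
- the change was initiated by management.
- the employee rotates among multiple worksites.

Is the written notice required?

No — not required.

(a) hours reduced — fails.
(b) not employee-requested — satisfied.
(1): F AND T → false.
(a) hourly-paid — holds.
(b) fixed location — not met.
So (2) is not satisfied (T AND F).
(3) schedule shift > 4h — fails.
Overall = F OR F OR F = false.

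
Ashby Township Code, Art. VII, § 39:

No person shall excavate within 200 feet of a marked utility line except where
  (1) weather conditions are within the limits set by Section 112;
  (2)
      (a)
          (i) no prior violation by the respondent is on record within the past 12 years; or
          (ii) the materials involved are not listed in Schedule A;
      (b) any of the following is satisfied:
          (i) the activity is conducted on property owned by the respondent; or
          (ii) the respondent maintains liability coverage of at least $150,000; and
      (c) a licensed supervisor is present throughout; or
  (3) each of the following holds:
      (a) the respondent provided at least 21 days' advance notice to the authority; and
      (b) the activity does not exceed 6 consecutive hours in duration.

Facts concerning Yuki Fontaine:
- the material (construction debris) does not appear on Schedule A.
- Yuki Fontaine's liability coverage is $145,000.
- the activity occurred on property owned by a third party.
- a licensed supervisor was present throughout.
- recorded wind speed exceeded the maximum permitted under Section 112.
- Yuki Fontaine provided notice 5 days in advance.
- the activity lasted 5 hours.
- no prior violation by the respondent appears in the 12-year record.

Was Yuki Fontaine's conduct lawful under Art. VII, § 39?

(1) weather ok — not met.
(i) no prior violation — holds.
(ii) not (Schedule A material) — holds.
So (a) is satisfied (T OR T).
(i) own property — not satisfied.
(ii) coverage ≥ $150,000 — not satisfied.
(b) = F OR F = false.
(c) supervisor present — satisfied.
(2): T AND F AND T → false.
(a) ≥21 days' notice — not met.
(b) ≤ 6 hrs duration — holds.
So (3) is not satisfied (F AND T).
So Overall is not satisfied (F OR F OR F).

No — unlawful.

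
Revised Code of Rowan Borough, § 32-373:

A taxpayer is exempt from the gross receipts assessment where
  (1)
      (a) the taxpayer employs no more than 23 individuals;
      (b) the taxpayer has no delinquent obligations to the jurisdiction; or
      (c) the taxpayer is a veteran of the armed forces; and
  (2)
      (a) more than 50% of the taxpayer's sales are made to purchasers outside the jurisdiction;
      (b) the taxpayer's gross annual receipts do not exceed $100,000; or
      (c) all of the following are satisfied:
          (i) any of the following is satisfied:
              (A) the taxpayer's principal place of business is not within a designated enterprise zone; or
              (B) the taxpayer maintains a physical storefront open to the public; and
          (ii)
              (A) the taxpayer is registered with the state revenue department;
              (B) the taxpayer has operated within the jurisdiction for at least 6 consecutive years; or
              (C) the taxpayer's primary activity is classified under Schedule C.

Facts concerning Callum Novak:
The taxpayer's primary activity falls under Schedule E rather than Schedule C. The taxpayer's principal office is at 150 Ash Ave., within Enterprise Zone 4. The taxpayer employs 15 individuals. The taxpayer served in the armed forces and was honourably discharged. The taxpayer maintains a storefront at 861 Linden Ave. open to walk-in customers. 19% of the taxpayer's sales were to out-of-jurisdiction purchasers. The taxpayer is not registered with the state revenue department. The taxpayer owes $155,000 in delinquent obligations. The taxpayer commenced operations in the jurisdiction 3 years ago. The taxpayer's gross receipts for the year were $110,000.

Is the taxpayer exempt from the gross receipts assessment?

(a) ≤ 23 employees — holds.
(b) no delinquency — fails.
(c) veteran — holds.
(1) = T OR F OR T = true.
(a) >50% out-of-jur. sales — fails.
(b) receipts ≤ $100,000 — not met.
(A) not (in enterprise zone) — fails.
(B) has storefront — holds.
(i): F OR T → true.
(A) state-registered — fails.
(B) ≥ 6 yrs in jurisdiction — not satisfied.
(C) Schedule C activity — fails.
(ii) = F OR F OR F = false.
(c) = T AND F = false.
(2) = F OR F OR F = false.
Overall = T AND F = false.

No — not exempt.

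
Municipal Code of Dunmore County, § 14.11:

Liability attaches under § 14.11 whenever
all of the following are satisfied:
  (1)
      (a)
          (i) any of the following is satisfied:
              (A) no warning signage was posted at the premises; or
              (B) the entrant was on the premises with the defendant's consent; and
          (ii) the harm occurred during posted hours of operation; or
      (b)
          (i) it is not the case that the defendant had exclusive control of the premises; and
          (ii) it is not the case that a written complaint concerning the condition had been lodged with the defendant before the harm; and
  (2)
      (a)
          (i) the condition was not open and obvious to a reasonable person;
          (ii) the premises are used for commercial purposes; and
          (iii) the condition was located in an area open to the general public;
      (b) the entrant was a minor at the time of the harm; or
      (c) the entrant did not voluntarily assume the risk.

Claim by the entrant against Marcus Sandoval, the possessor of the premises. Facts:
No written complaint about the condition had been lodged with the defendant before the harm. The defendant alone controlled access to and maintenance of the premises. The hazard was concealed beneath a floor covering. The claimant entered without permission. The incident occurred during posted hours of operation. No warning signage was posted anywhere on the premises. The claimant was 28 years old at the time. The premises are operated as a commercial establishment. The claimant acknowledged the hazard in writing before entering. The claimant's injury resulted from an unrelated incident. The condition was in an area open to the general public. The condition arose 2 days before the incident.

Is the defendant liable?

Yes — liable.

(A) no signage posted — satisfied.
(B) consent to enter — fails.
So (i) is satisfied (T OR F).
(ii) during posted hours — satisfied.
(a): T AND T → true.
(i) not (exclusive control) — not met.
(ii) not (complaint lodged) — satisfied.
(b): F AND T → false.
So (1) is satisfied (T OR F).
(i) not open/obvious — satisfied.
(ii) commercial use — holds.
(iii) public area — met.
So (a) is satisfied (T AND T AND T).
(b) entrant a minor — not met.
(c) no assumed risk — not met.
(2): T OR F OR F → true.
Overall = T AND T = true.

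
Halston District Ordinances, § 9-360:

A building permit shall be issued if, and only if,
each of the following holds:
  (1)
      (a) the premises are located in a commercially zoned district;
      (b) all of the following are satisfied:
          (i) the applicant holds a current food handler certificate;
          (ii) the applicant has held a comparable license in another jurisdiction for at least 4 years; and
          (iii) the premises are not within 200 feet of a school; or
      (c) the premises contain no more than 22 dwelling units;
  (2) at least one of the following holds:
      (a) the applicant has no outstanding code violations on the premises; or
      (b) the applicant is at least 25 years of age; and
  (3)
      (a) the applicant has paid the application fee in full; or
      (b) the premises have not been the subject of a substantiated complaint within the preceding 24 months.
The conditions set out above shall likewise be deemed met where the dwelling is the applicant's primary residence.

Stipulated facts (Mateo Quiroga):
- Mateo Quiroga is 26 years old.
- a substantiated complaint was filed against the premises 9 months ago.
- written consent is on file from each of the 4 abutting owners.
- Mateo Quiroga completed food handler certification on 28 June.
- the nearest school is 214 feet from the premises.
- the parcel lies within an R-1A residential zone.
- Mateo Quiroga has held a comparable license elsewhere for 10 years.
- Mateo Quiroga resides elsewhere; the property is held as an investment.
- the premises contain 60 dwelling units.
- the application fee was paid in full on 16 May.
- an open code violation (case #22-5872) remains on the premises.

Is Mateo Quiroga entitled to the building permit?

(a) commercially zoned — fails.
(i) food handler cert. — met.
(ii) prior license ≥ 4 yr — holds.
(iii) ≥200 ft from school — met.
So (b) is satisfied (T AND T AND T).
(c) ≤ 22 units — not met.
(1): F OR T OR F → true.
(a) no code violations — not met.
(b) age ≥ 25 — met.
So (2) is satisfied (F OR T).
(a) fee paid — holds.
(b) no complaint in 24 mo. — fails.
(3) = T OR F = true.
Overall: T AND T AND T → true.
Exception (primary residence) — not satisfied.
Result: main true OR exception false → true.

Yes — granted.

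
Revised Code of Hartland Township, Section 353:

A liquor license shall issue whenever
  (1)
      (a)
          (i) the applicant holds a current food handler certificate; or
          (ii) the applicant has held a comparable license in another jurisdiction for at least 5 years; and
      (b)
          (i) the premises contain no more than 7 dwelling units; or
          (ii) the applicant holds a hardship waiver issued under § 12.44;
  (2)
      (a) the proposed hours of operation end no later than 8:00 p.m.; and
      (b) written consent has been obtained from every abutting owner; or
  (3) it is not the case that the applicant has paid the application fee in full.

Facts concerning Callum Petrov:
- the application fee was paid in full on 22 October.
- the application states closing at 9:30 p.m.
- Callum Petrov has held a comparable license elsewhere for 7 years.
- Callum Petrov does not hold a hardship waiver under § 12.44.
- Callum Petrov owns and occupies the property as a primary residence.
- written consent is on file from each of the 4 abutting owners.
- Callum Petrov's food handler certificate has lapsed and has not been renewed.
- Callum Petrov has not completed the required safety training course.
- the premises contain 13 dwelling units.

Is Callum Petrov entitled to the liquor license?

No — denied.

(i) food handler cert. — not met.
(ii) prior license ≥ 5 yr — holds.
So (a) is satisfied (F OR T).
(i) ≤ 7 units — not satisfied.
(ii) hardship waiver — fails.
So (b) is not satisfied (F OR F).
(1): T AND F → false.
(a) closes by 8 p.m. — not met.
(b) all abutters consent — holds.
(2) = F AND T = false.
(3) not (fee paid) — not satisfied.
So Overall is not satisfied (F OR F OR F).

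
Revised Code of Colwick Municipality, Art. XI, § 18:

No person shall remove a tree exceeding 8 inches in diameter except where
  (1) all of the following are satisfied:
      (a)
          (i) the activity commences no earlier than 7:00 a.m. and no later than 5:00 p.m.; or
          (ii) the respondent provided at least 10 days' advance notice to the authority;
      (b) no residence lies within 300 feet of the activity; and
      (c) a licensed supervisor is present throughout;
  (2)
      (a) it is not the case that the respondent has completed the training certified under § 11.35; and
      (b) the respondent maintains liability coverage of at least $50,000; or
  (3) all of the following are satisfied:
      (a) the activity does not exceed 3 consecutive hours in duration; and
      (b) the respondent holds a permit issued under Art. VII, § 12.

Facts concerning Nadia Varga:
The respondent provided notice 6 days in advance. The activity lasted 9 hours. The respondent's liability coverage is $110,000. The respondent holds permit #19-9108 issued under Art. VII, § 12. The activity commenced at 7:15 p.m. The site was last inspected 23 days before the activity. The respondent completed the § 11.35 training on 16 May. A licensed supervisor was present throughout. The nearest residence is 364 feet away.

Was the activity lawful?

No — unlawful.

(i) start within hours — fails.
(ii) ≥10 days' notice — fails.
(a) = F OR F = false.
(b) no residence in 300 ft — holds.
(c) supervisor present — met.
(1): F AND T AND T → false.
(a) not (training certified) — not satisfied.
(b) coverage ≥ $50,000 — holds.
(2): F AND T → false.
(a) ≤ 3 hrs duration — fails.
(b) holds permit — met.
(3): F AND T → false.
Overall = F OR F OR F = false.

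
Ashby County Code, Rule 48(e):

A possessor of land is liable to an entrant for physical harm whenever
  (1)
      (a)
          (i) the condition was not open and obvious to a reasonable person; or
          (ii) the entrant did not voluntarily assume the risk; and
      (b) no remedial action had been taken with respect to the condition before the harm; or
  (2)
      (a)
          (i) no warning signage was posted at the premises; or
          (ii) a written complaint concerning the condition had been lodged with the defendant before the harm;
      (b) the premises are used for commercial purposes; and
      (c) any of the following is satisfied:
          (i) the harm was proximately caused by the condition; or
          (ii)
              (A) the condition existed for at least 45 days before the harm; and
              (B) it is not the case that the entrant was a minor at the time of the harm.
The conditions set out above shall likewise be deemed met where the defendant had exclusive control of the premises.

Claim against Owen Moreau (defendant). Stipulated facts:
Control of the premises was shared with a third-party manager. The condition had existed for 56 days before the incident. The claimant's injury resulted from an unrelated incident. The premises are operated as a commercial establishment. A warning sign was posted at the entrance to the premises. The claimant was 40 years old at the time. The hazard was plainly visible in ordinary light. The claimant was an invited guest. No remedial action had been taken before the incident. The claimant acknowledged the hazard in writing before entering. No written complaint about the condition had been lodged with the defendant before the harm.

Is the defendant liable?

No — not liable.

(i) not open/obvious — fails.
(ii) no assumed risk — not met.
(a): F OR F → false.
(b) no remedial action — satisfied.
(1): F AND T → false.
(i) no signage posted — not met.
(ii) complaint lodged — fails.
So (a) is not satisfied (F OR F).
(b) commercial use — holds.
(i) proximate cause — not met.
(A) condition ≥45 days old — holds.
(B) not (entrant a minor) — holds.
(ii): T AND T → true.
So (c) is satisfied (F OR T).
(2): F AND T AND T → false.
Overall = F OR F = false.
Exception (exclusive control) — not satisfied.
Result: main false OR exception false → false.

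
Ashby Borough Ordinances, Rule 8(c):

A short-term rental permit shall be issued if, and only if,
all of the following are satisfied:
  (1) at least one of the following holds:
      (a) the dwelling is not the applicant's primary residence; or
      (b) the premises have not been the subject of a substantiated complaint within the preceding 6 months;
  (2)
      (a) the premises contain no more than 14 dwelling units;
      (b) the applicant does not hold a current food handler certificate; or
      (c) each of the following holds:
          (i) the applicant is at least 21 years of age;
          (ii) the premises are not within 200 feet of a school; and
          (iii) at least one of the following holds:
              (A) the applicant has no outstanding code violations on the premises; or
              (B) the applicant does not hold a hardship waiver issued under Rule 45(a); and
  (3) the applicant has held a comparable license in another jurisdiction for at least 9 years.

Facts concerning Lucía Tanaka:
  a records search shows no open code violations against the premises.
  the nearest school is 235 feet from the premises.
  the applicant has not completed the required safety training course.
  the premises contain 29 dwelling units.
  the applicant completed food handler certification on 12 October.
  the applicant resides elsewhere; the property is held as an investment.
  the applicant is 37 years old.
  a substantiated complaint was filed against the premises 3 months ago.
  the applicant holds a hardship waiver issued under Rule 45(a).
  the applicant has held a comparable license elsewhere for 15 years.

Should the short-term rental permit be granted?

Yes — granted.

(a) not (primary residence) — holds.
(b) no complaint in 6 mo. — fails.
(1) = T OR F = true.
(a) ≤ 14 units — not satisfied.
(b) not (food handler cert.) — fails.
(i) age ≥ 21 — satisfied.
(ii) ≥200 ft from school — satisfied.
(A) no code violations — holds.
(B) not (hardship waiver) — fails.
So (iii) is satisfied (T OR F).
(c) = T AND T AND T = true.
So (2) is satisfied (F OR F OR T).
(3) prior license ≥ 9 yr — satisfied.
Overall: T AND T AND T → true.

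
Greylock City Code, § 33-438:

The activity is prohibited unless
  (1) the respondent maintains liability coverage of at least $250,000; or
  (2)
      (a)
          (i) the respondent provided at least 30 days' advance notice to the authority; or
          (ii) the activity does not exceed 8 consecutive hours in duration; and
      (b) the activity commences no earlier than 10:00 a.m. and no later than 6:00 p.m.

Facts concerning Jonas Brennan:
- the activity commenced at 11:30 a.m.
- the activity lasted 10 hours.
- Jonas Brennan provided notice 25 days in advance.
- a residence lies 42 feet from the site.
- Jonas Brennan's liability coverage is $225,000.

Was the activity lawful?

No — unlawful.

(1) coverage ≥ $250,000 — not met.
(i) ≥30 days' notice — not met.
(ii) ≤ 8 hrs duration — not met.
(a) = F OR F = false.
(b) start within hours — met.
(2) = F AND T = false.
Overall = F OR F = false.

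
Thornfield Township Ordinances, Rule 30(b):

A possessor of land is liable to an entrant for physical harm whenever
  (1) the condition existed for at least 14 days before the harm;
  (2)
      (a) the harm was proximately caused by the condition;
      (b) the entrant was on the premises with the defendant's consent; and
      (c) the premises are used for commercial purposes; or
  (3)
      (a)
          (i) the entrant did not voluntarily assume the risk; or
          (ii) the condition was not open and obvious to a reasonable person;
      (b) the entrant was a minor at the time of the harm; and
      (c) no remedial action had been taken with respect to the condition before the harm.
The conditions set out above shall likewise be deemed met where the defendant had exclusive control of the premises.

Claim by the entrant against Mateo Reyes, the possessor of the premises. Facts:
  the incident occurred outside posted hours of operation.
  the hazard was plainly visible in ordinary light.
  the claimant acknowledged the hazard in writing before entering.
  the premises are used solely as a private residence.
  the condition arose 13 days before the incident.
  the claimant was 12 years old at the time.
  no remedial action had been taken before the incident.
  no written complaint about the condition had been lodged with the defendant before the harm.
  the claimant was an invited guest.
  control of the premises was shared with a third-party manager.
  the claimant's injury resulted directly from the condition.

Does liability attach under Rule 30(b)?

(1) condition ≥14 days old — fails.
(a) proximate cause — met.
(b) consent to enter — satisfied.
(c) commercial use — not satisfied.
So (2) is not satisfied (T AND T AND F).
(i) no assumed risk — fails.
(ii) not open/obvious — not satisfied.
(a) = F OR F = false.
(b) entrant a minor — satisfied.
(c) no remedial action — met.
(3): F AND T AND T → false.
Overall: F OR F OR F → false.
Exception (exclusive control) — not satisfied.
Result: main false OR exception false → false.

No — not liable.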